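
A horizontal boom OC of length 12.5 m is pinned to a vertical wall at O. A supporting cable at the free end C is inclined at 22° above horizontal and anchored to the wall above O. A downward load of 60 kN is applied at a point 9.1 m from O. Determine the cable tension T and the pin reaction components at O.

T = 116.6 kN, O_x = 108.1 kN, O_y = 16.32 kN

ΣM about O: T·sin22°·12.5 − 60·9.1 = 0 → T = 546/(12.5·0.374607) = 116.602 ≈ 116.6 kN.
ΣF_x = 0: O_x − T·cos22° = 0 → O_x = 116.602 × 0.927184 = 108.1 kN.
ΣF_y = 0: O_y + T·sin22° − 60 = 0 → O_y = 60 − 116.602 × 0.374607 = 16.32 kN.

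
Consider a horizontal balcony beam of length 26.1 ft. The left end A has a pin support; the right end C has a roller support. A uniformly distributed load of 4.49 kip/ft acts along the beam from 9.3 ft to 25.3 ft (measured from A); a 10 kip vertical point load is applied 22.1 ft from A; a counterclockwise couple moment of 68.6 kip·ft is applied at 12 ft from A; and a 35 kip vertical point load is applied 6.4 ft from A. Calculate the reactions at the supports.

Resultant of the distributed load: 4.49 × 16 = 71.84 kip at 17.3 ft from A.
ΣM about A: C_y·26.1 − (4.49·16)·17.3 − 10·22.1 + 68.6 − 35·6.4 = 0 → C_y = 1619.232/26.1 = 62.0395 ≈ 62.04 kip.
ΣF_y = 0: A_y + 62.0395 − 4.49·16 − 10 − 35 = 0 → A_y = 54.80 kip.
ΣF_x = 0: no horizontal applied forces, so A_x = 0.

A_x = 0, A_y = 54.80 kip, C_y = 62.04 kip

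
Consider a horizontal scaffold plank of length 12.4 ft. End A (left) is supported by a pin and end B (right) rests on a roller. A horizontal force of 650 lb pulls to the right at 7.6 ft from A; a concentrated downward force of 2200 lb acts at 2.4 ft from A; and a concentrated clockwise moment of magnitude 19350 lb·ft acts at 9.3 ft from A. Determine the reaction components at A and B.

A_x = -650.0 lb, A_y = 213.7 lb, B_y = 1986 lb

ΣM about A: B_y·12.4 − 2200·2.4 − 19350 = 0 → B_y = 24630/12.4 = 1986.29 ≈ 1986 lb.
ΣF_y = 0: A_y + 1986.29 − 2200 = 0 → A_y = 213.7 lb.
ΣF_x = 0: A_x + 650 = 0 → A_x = -650.0 lb.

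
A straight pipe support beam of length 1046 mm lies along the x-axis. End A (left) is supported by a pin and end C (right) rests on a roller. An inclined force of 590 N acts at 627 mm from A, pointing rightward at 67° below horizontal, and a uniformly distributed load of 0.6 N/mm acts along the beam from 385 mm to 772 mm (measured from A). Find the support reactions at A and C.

Resultant of the distributed load: 0.6 × 387 = 232.2 N at 578.5 mm from A.
ΣM about A: C_y·1046 − 590·sin67°·627 − (0.6·387)·578.5 = 0 → C_y = 474850/1046 = 453.967 ≈ 454.0 N.
ΣF_y = 0: A_y + 453.967 − 590·sin67° − 0.6·387 = 0 → A_y = 321.3 N.
ΣF_x = 0: A_x + 590·cos67° = 0 → A_x = -230.5 N.

A_x = -230.5 N, A_y = 321.3 N, C_y = 454.0 N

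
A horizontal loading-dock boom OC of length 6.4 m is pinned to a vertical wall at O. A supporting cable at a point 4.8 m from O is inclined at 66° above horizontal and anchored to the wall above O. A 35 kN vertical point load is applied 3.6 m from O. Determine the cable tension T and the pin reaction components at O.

ΣM about O: T·sin66°·4.8 − 35·3.6 = 0 → T = 126/(4.8·0.913545) = 28.7342 ≈ 28.73 kN.
ΣF_x = 0: O_x − T·cos66° = 0 → O_x = 28.7342 × 0.406737 = 11.69 kN.
ΣF_y = 0: O_y + T·sin66° − 35 = 0 → O_y = 35 − 28.7342 × 0.913545 = 8.750 kN.

T = 28.73 kN, O_x = 11.69 kN, O_y = 8.750 kN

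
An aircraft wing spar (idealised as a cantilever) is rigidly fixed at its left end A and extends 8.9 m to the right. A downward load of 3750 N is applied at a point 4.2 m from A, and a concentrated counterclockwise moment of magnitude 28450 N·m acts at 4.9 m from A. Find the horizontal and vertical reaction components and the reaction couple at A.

ΣF_x = 0: A_x = 0.
ΣF_y = 0: A_y − 3750 = 0 → A_y = 3750 N.
ΣM about A: M_A − 3750·4.2 + 28450 = 0 → M_A = -12700 N·m.

A_x = 0, A_y = 3750 N, M_A = -12700 N·m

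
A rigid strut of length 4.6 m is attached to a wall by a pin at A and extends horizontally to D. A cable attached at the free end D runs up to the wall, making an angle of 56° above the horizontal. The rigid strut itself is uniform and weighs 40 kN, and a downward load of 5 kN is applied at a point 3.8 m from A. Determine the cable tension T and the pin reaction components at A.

T = 29.11 kN, A_x = 16.28 kN, A_y = 20.87 kN

ΣM about A: T·sin56°·4.6 − 40·2.3 − 5·3.8 = 0 → T = 111/(4.6·0.829038) = 29.1065 ≈ 29.11 kN.
ΣF_x = 0: A_x − T·cos56° = 0 → A_x = 29.1065 × 0.559193 = 16.28 kN.
ΣF_y = 0: A_y + T·sin56° − 40 − 5 = 0 → A_y = 45 − 29.1065 × 0.829038 = 20.87 kN.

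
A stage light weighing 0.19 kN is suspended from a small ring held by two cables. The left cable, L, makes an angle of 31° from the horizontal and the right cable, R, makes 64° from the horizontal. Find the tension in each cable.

ΣF_x = 0: −T_L·cos31° + T_R·cos64° = 0 → T_R = 1.95535·T_L.
ΣF_y = 0: T_L·sin31° + T_R·sin64° = 0.19.
Substitute: T_L·(0.515038 + 1.95535·0.898794) = 0.19 → T_L = 0.0836086 ≈ 0.08361 kN.
Then T_R = 1.95535 × 0.0836086 = 0.1635 kN.

T_L = 0.08361 kN, T_R = 0.1635 kN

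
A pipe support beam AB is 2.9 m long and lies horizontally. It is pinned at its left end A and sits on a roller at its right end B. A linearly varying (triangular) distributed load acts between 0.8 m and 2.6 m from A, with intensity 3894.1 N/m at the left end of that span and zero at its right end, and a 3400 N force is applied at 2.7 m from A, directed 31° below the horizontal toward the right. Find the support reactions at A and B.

Resultant of the triangular load: ½ × 3894.1 × 1.8 = 3504.69 N, acting at 1.4 m from A (one-third of the span from the peak).
Moments about A: B_y·2.9 − (½·3894.1·1.8)·1.4 − 3400·sin31°·2.7 = 0 → B_y = 9634.62/2.9 = 3322.28 ≈ 3322 N.
ΣF_y = 0: A_y + 3322.28 − ½·3894.1·1.8 − 3400·sin31° = 0 → A_y = 1934 N.
ΣF_x = 0: A_x + 3400·cos31° = 0 → A_x = -2914 N.

A_x = -2914 N, A_y = 1934 N, B_y = 3322 N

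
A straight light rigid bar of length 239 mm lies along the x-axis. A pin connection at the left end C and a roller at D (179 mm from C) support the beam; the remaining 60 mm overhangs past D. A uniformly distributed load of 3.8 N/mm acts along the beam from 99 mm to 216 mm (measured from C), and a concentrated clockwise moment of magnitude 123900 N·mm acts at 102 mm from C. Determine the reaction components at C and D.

Resultant of the distributed load: 3.8 × 117 = 444.6 N at 157.5 mm from C.
Moments about C: D_y·179 − (3.8·117)·157.5 − 123900 = 0 → D_y = 193924.5/179 = 1083.38 ≈ 1083 N.
ΣF_y = 0: C_y + 1083.38 − 3.8·117 = 0 → C_y = -638.8 N.
ΣF_x = 0: no horizontal applied forces, so C_x = 0.

C_x = 0, C_y = -638.8 N, D_y = 1083 N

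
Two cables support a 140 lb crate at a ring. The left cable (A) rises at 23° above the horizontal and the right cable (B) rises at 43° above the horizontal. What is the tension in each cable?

ΣF_x = 0: −T_A·cos23° + T_B·cos43° = 0 → T_B = 1.25863·T_A.
ΣF_y = 0: T_A·sin23° + T_B·sin43° = 140.
Substitute: T_A·(0.390731 + 1.25863·0.681998) = 140 → T_A = 112.079 ≈ 112.1 lb.
Then T_B = 1.25863 × 112.079 = 141.1 lb.

T_A = 112.1 lb, T_B = 141.1 lb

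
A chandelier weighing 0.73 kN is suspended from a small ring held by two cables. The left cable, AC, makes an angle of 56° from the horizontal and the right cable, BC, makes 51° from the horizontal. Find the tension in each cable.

ΣF_x = 0: −T_AC·cos56° + T_BC·cos51° = 0 → T_BC = 0.888566·T_AC.
ΣF_y = 0: T_AC·sin56° + T_BC·sin51° = 0.73.
Substitute: T_AC·(0.829038 + 0.888566·0.777146) = 0.73 → T_AC = 0.480395 ≈ 0.4804 kN.
Then T_BC = 0.888566 × 0.480395 = 0.4269 kN.

T_AC = 0.4804 kN, T_BC = 0.4269 kN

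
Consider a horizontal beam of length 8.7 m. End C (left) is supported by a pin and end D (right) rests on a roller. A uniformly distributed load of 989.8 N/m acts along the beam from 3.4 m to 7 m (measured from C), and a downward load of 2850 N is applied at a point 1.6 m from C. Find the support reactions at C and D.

Resultant of the distributed load: 989.8 × 3.6 = 3563.28 N at 5.2 m from C.
ΣM about C: D_y·8.7 − (989.8·3.6)·5.2 − 2850·1.6 = 0 → D_y = 23089.056/8.7 = 2653.91 ≈ 2654 N.
ΣF_y = 0: C_y + 2653.91 − 989.8·3.6 − 2850 = 0 → C_y = 3759 N.
ΣF_x = 0: no horizontal applied forces, so C_x = 0.

C_x = 0, C_y = 3759 N, D_y = 2654 N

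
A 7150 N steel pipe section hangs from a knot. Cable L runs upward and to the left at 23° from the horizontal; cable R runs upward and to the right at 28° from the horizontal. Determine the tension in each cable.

T_L = 8123 N, T_R = 8469 N

ΣF_x = 0: −T_L·cos23° + T_R·cos28° = 0 → T_R = 1.04254·T_L.
ΣF_y = 0: T_L·sin23° + T_R·sin28° = 7150.
Substitute: T_L·(0.390731 + 1.04254·0.469472) = 7150 → T_L = 8123.39 ≈ 8123 N.
Then T_R = 1.04254 × 8123.39 = 8469 N.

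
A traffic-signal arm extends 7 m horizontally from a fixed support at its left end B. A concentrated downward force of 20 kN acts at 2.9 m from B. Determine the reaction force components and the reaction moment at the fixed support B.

ΣF_x = 0: B_x = 0.
ΣF_y = 0: B_y − 20 = 0 → B_y = 20.00 kN.
ΣM about B: M_B − 20·2.9 = 0 → M_B = 58.00 kN·m.

B_x = 0, B_y = 20.00 kN, M_B = 58.00 kN·m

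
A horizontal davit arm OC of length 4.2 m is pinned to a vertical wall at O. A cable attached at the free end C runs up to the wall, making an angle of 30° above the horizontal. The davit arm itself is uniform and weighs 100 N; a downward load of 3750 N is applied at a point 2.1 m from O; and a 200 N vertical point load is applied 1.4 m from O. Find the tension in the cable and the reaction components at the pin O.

T = 3983 N, O_x = 3450 N, O_y = 2058 N

ΣM about O: T·sin30°·4.2 − 100·2.1 − 3750·2.1 − 200·1.4 = 0 → T = 8365/(4.2·0.5) = 3983.33 ≈ 3983 N.
ΣF_x = 0: O_x − T·cos30° = 0 → O_x = 3983.33 × 0.866025 = 3450 N.
ΣF_y = 0: O_y + T·sin30° − 100 − 3750 − 200 = 0 → O_y = 4050 − 3983.33 × 0.5 = 2058 N.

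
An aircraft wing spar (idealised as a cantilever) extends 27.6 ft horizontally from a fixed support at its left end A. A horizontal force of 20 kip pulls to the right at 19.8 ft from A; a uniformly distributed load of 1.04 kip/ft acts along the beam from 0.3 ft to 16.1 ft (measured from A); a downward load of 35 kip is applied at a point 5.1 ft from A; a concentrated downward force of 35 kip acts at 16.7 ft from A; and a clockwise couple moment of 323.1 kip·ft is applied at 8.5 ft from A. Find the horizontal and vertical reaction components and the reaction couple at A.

A_x = -20.00 kip, A_y = 86.43 kip, M_A = 1221 kip·ft

Resultant of the distributed load: 1.04 × 15.8 = 16.432 kip at 8.2 ft from A.
ΣF_x = 0: A_x + 20 = 0 → A_x = -20.00 kip.
ΣF_y = 0: A_y − 1.04·15.8 − 35 − 35 = 0 → A_y = 86.43 kip.
ΣM about A: M_A − (1.04·15.8)·8.2 − 35·5.1 − 35·16.7 − 323.1 = 0 → M_A = 1221 kip·ft.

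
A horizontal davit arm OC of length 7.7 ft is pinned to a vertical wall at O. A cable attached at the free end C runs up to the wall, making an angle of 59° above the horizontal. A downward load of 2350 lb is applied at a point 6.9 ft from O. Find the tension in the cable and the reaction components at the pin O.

T = 2457 lb, O_x = 1265 lb, O_y = 244.2 lb

ΣM about O: T·sin59°·7.7 − 2350·6.9 = 0 → T = 16215/(7.7·0.857167) = 2456.75 ≈ 2457 lb.
ΣF_x = 0: O_x − T·cos59° = 0 → O_x = 2456.75 × 0.515038 = 1265 lb.
ΣF_y = 0: O_y + T·sin59° − 2350 = 0 → O_y = 2350 − 2456.75 × 0.857167 = 244.2 lb.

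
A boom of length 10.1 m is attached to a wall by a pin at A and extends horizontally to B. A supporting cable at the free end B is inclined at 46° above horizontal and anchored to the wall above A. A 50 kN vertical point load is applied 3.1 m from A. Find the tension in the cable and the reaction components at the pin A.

ΣM about A: T·sin46°·10.1 − 50·3.1 = 0 → T = 155/(10.1·0.71934) = 21.3342 ≈ 21.33 kN.
ΣF_x = 0: A_x − T·cos46° = 0 → A_x = 21.3342 × 0.694658 = 14.82 kN.
ΣF_y = 0: A_y + T·sin46° − 50 = 0 → A_y = 50 − 21.3342 × 0.71934 = 34.65 kN.

T = 21.33 kN, A_x = 14.82 kN, A_y = 34.65 kN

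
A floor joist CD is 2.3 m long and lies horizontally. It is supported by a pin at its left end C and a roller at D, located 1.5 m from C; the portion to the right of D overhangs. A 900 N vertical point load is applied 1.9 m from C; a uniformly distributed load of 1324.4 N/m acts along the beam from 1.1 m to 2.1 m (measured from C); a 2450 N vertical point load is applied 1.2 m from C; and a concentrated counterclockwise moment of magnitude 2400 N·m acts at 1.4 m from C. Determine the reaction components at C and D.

C_x = 0, C_y = 1762 N, D_y = 2913 N

Resultant of the distributed load: 1324.4 × 1 = 1324.4 N at 1.6 m from C.
Taking moments about C: D_y·1.5 − 900·1.9 − (1324.4·1)·1.6 − 2450·1.2 + 2400 = 0 → D_y = 4369.04/1.5 = 2912.69 ≈ 2913 N.
ΣF_y = 0: C_y + 2912.69 − 900 − 1324.4·1 − 2450 = 0 → C_y = 1762 N.
ΣF_x = 0: no horizontal applied forces, so C_x = 0.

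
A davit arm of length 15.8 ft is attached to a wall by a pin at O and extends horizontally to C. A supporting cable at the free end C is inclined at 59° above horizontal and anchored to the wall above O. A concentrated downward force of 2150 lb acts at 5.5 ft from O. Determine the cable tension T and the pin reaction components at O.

ΣM about O: T·sin59°·15.8 − 2150·5.5 = 0 → T = 11825/(15.8·0.857167) = 873.129 ≈ 873.1 lb.
ΣF_x = 0: O_x − T·cos59° = 0 → O_x = 873.129 × 0.515038 = 449.7 lb.
ΣF_y = 0: O_y + T·sin59° − 2150 = 0 → O_y = 2150 − 873.129 × 0.857167 = 1402 lb.

T = 873.1 lb, O_x = 449.7 lb, O_y = 1402 lb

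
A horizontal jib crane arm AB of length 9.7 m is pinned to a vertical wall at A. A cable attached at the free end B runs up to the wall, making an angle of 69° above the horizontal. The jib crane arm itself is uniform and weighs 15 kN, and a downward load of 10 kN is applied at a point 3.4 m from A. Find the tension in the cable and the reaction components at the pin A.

ΣM about A: T·sin69°·9.7 − 15·4.85 − 10·3.4 = 0 → T = 106.75/(9.7·0.93358) = 11.7881 ≈ 11.79 kN.
ΣF_x = 0: A_x − T·cos69° = 0 → A_x = 11.7881 × 0.358368 = 4.224 kN.
ΣF_y = 0: A_y + T·sin69° − 15 − 10 = 0 → A_y = 25 − 11.7881 × 0.93358 = 13.99 kN.

T = 11.79 kN, A_x = 4.224 kN, A_y = 13.99 kN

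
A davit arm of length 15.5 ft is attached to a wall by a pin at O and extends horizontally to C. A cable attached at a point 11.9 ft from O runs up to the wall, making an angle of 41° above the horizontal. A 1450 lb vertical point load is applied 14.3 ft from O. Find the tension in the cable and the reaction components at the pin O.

T = 2656 lb, O_x = 2004 lb, O_y = -292.4 lb

ΣM about O: T·sin41°·11.9 − 1450·14.3 = 0 → T = 20735/(11.9·0.656059) = 2655.92 ≈ 2656 lb.
ΣF_x = 0: O_x − T·cos41° = 0 → O_x = 2655.92 × 0.75471 = 2004 lb.
ΣF_y = 0: O_y + T·sin41° − 1450 = 0 → O_y = 1450 − 2655.92 × 0.656059 = -292.4 lb.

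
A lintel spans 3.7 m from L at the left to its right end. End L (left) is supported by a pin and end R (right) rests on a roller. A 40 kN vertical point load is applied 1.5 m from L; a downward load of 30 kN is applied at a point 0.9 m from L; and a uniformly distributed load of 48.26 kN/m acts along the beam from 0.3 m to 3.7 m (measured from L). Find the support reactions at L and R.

L_x = 0, L_y = 121.9 kN, R_y = 112.2 kN

Resultant of the distributed load: 48.26 × 3.4 = 164.084 kN at 2 m from L.
ΣM about L: R_y·3.7 − 40·1.5 − 30·0.9 − (48.26·3.4)·2 = 0 → R_y = 415.168/3.7 = 112.208 ≈ 112.2 kN.
ΣF_y = 0: L_y + 112.208 − 40 − 30 − 48.26·3.4 = 0 → L_y = 121.9 kN.
ΣF_x = 0: no horizontal applied forces, so L_x = 0.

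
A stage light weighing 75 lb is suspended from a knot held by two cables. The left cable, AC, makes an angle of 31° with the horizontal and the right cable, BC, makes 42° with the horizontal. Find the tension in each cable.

ΣF_x = 0: −T_AC·cos31° + T_BC·cos42° = 0 → T_BC = 1.15343·T_AC.
ΣF_y = 0: T_AC·sin31° + T_BC·sin42° = 75.
Substitute: T_AC·(0.515038 + 1.15343·0.669131) = 75 → T_AC = 58.2826 ≈ 58.28 lb.
Then T_BC = 1.15343 × 58.2826 = 67.22 lb.

T_AC = 58.28 lb, T_BC = 67.22 lb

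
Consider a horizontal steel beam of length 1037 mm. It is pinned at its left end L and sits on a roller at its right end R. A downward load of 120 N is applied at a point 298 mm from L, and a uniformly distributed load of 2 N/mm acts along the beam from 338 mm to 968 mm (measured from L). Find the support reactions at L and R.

L_x = 0, L_y = 552.1 N, R_y = 827.9 N

Resultant of the distributed load: 2 × 630 = 1260 N at 653 mm from L.
Moments about L: R_y·1037 − 120·298 − (2·630)·653 = 0 → R_y = 858540/1037 = 827.907 ≈ 827.9 N.
ΣF_y = 0: L_y + 827.907 − 120 − 2·630 = 0 → L_y = 552.1 N.
ΣF_x = 0: no horizontal applied forces, so L_x = 0.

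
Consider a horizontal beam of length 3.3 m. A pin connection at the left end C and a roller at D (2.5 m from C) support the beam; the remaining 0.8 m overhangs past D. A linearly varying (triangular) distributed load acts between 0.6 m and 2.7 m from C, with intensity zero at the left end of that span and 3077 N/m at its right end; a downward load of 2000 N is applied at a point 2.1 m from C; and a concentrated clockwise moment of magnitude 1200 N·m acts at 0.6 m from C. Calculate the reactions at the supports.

C_x = 0, C_y = 486.2 N, D_y = 4745 N

Resultant of the triangular load: ½ × 3077 × 2.1 = 3230.85 N, acting at 2 m from C (one-third of the span from the peak).
Moments about C: D_y·2.5 − (½·3077·2.1)·2 − 2000·2.1 − 1200 = 0 → D_y = 11861.7/2.5 = 4744.68 ≈ 4745 N.
ΣF_y = 0: C_y + 4744.68 − ½·3077·2.1 − 2000 = 0 → C_y = 486.2 N.
ΣF_x = 0: no horizontal applied forces, so C_x = 0.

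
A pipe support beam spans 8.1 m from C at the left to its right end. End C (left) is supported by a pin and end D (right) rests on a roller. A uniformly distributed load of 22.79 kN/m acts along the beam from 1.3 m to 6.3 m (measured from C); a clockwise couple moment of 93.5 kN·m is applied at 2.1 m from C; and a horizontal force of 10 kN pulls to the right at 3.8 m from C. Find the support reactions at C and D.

C_x = -10.00 kN, C_y = 48.95 kN, D_y = 65.00 kN

Resultant of the distributed load: 22.79 × 5 = 113.95 kN at 3.8 m from C.
Taking moments about C: D_y·8.1 − (22.79·5)·3.8 − 93.5 = 0 → D_y = 526.51/8.1 = 65.0012 ≈ 65.00 kN.
ΣF_y = 0: C_y + 65.0012 − 22.79·5 = 0 → C_y = 48.95 kN.
ΣF_x = 0: C_x + 10 = 0 → C_x = -10.00 kN.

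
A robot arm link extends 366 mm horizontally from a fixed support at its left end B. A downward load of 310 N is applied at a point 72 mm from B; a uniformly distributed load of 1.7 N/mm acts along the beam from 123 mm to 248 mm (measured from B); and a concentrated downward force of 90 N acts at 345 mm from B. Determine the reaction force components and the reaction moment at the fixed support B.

Resultant of the distributed load: 1.7 × 125 = 212.5 N at 185.5 mm from B.
ΣF_x = 0: B_x = 0.
ΣF_y = 0: B_y − 310 − 1.7·125 − 90 = 0 → B_y = 612.5 N.
ΣM about B: M_B − 310·72 − (1.7·125)·185.5 − 90·345 = 0 → M_B = 92790 N·mm.

B_x = 0, B_y = 612.5 N, M_B = 92790 N·mm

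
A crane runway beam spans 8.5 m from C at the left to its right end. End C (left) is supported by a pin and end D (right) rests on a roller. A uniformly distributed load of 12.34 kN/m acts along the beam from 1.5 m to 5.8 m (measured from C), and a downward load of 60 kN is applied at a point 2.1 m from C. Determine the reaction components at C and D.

C_x = 0, C_y = 75.45 kN, D_y = 37.61 kN

Resultant of the distributed load: 12.34 × 4.3 = 53.062 kN at 3.65 m from C.
Moments about C: D_y·8.5 − (12.34·4.3)·3.65 − 60·2.1 = 0 → D_y = 319.6763/8.5 = 37.609 ≈ 37.61 kN.
ΣF_y = 0: C_y + 37.609 − 12.34·4.3 − 60 = 0 → C_y = 75.45 kN.
ΣF_x = 0: no horizontal applied forces, so C_x = 0.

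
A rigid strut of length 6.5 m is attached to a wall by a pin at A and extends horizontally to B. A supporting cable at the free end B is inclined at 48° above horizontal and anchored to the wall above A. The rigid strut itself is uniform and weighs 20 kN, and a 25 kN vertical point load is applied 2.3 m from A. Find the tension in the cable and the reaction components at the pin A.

T = 25.36 kN, A_x = 16.97 kN, A_y = 26.15 kN

ΣM about A: T·sin48°·6.5 − 20·3.25 − 25·2.3 = 0 → T = 122.5/(6.5·0.743145) = 25.36 kN.
ΣF_x = 0: A_x − T·cos48° = 0 → A_x = 25.36 × 0.669131 = 16.97 kN.
ΣF_y = 0: A_y + T·sin48° − 20 − 25 = 0 → A_y = 45 − 25.36 × 0.743145 = 26.15 kN.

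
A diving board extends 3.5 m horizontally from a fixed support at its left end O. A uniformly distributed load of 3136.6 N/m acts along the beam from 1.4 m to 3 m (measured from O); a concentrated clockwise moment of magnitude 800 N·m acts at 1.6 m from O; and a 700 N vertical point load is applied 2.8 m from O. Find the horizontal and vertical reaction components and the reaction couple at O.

Resultant of the distributed load: 3136.6 × 1.6 = 5018.56 N at 2.2 m from O.
ΣF_x = 0: O_x = 0.
ΣF_y = 0: O_y − 3136.6·1.6 − 700 = 0 → O_y = 5719 N.
ΣM about O: M_O − (3136.6·1.6)·2.2 − 800 − 700·2.8 = 0 → M_O = 13800 N·m.

O_x = 0, O_y = 5719 N, M_O = 13800 N·m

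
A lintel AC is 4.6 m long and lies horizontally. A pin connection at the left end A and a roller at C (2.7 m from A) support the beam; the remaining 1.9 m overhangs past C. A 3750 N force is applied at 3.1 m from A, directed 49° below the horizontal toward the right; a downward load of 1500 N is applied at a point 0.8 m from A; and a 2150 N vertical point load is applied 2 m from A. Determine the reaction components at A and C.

A_x = -2460 N, A_y = 1194 N, C_y = 5286 N

Moments about A: C_y·2.7 − 3750·sin49°·3.1 − 1500·0.8 − 2150·2 = 0 → C_y = 14273.5/2.7 = 5286.48 ≈ 5286 N.
ΣF_y = 0: A_y + 5286.48 − 3750·sin49° − 1500 − 2150 = 0 → A_y = 1194 N.
ΣF_x = 0: A_x + 3750·cos49° = 0 → A_x = -2460 N.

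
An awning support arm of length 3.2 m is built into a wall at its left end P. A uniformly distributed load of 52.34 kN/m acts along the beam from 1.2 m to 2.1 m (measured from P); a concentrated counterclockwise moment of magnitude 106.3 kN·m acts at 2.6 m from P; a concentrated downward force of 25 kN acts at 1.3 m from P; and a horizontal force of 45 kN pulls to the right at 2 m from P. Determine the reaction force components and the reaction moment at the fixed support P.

Resultant of the distributed load: 52.34 × 0.9 = 47.106 kN at 1.65 m from P.
ΣF_x = 0: P_x + 45 = 0 → P_x = -45.00 kN.
ΣF_y = 0: P_y − 52.34·0.9 − 25 = 0 → P_y = 72.11 kN.
ΣM about P: M_P − (52.34·0.9)·1.65 + 106.3 − 25·1.3 = 0 → M_P = 3.925 kN·m.

P_x = -45.00 kN, P_y = 72.11 kN, M_P = 3.925 kN·m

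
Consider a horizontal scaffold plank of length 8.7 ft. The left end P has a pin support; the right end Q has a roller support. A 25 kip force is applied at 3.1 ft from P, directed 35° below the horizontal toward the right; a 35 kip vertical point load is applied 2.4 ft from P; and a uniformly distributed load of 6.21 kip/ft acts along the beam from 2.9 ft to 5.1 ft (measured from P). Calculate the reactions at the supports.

Resultant of the distributed load: 6.21 × 2.2 = 13.662 kip at 4 ft from P.
Taking moments about P: Q_y·8.7 − 25·sin35°·3.1 − 35·2.4 − (6.21·2.2)·4 = 0 → Q_y = 183.1/8.7 = 21.046 ≈ 21.05 kip.
ΣF_y = 0: P_y + 21.046 − 25·sin35° − 35 − 6.21·2.2 = 0 → P_y = 41.96 kip.
ΣF_x = 0: P_x + 25·cos35° = 0 → P_x = -20.48 kip.

P_x = -20.48 kip, P_y = 41.96 kip, Q_y = 21.05 kip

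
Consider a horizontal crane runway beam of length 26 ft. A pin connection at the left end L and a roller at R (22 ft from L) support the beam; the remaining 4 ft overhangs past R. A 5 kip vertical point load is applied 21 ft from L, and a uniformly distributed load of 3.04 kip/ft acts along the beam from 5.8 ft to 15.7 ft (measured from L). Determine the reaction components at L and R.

Resultant of the distributed load: 3.04 × 9.9 = 30.096 kip at 10.75 ft from L.
Taking moments about L: R_y·22 − 5·21 − (3.04·9.9)·10.75 = 0 → R_y = 428.532/22 = 19.4787 ≈ 19.48 kip.
ΣF_y = 0: L_y + 19.4787 − 5 − 3.04·9.9 = 0 → L_y = 15.62 kip.
ΣF_x = 0: no horizontal applied forces, so L_x = 0.

L_x = 0, L_y = 15.62 kip, R_y = 19.48 kip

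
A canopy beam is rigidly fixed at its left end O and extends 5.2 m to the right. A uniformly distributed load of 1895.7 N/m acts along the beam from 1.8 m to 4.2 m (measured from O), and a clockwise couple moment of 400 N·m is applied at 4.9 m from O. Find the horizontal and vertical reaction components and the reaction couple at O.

O_x = 0, O_y = 4550 N, M_O = 14050 N·m

Resultant of the distributed load: 1895.7 × 2.4 = 4549.68 N at 3 m from O.
ΣF_x = 0: O_x = 0.
ΣF_y = 0: O_y − 1895.7·2.4 = 0 → O_y = 4550 N.
ΣM about O: M_O − (1895.7·2.4)·3 − 400 = 0 → M_O = 14050 N·m.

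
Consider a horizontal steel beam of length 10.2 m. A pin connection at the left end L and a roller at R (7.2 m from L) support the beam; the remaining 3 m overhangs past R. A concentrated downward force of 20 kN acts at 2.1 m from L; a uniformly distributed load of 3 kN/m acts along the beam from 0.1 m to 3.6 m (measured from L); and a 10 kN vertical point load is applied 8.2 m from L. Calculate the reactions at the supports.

L_x = 0, L_y = 20.58 kN, R_y = 19.92 kN

Resultant of the distributed load: 3 × 3.5 = 10.5 kN at 1.85 m from L.
ΣM about L: R_y·7.2 − 20·2.1 − (3·3.5)·1.85 − 10·8.2 = 0 → R_y = 143.425/7.2 = 19.9201 ≈ 19.92 kN.
ΣF_y = 0: L_y + 19.9201 − 20 − 3·3.5 − 10 = 0 → L_y = 20.58 kN.
ΣF_x = 0: no horizontal applied forces, so L_x = 0.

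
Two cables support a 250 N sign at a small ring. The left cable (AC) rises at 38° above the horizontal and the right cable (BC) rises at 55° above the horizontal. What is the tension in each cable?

ΣF_x = 0: −T_AC·cos38° + T_BC·cos55° = 0 → T_BC = 1.37385·T_AC.
ΣF_y = 0: T_AC·sin38° + T_BC·sin55° = 250.
Substitute: T_AC·(0.615661 + 1.37385·0.819152) = 250 → T_AC = 143.591 ≈ 143.6 N.
Then T_BC = 1.37385 × 143.591 = 197.3 N.

T_AC = 143.6 N, T_BC = 197.3 N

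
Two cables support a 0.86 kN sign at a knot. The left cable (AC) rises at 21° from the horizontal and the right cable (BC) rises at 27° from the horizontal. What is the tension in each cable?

ΣF_x = 0: −T_AC·cos21° + T_BC·cos27° = 0 → T_BC = 1.04778·T_AC.
ΣF_y = 0: T_AC·sin21° + T_BC·sin27° = 0.86.
Substitute: T_AC·(0.358368 + 1.04778·0.45399) = 0.86 → T_AC = 1.03111 ≈ 1.031 kN.
Then T_BC = 1.04778 × 1.03111 = 1.080 kN.

T_AC = 1.031 kN, T_BC = 1.080 kN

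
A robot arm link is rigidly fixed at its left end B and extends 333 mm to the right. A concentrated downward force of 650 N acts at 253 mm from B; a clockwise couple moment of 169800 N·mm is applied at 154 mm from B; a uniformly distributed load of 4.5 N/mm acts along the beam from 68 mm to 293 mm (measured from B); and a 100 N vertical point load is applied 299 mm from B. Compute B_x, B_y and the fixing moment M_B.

B_x = 0, B_y = 1762 N, M_B = 546900 N·mm

Resultant of the distributed load: 4.5 × 225 = 1012.5 N at 180.5 mm from B.
ΣF_x = 0: B_x = 0.
ΣF_y = 0: B_y − 650 − 4.5·225 − 100 = 0 → B_y = 1762 N.
ΣM about B: M_B − 650·253 − 169800 − (4.5·225)·180.5 − 100·299 = 0 → M_B = 546900 N·mm.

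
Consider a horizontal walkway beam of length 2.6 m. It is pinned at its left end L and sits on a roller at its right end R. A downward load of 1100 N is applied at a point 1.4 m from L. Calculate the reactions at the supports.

Taking moments about L: R_y·2.6 − 1100·1.4 = 0 → R_y = 1540/2.6 = 592.308 ≈ 592.3 N.
ΣF_y = 0: L_y + 592.308 − 1100 = 0 → L_y = 507.7 N.
ΣF_x = 0: no horizontal applied forces, so L_x = 0.

L_x = 0, L_y = 507.7 N, R_y = 592.3 N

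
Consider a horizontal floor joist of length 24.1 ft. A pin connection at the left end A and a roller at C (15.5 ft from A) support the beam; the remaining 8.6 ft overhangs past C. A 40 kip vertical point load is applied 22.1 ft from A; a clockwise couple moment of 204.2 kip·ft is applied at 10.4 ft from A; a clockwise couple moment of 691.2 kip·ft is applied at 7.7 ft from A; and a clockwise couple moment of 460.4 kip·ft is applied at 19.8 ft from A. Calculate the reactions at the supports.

ΣM about A: C_y·15.5 − 40·22.1 − 204.2 − 691.2 − 460.4 = 0 → C_y = 2239.8/15.5 = 144.503 ≈ 144.5 kip.
ΣF_y = 0: A_y + 144.503 − 40 = 0 → A_y = -104.5 kip.
ΣF_x = 0: no horizontal applied forces, so A_x = 0.

A_x = 0, A_y = -104.5 kip, C_y = 144.5 kip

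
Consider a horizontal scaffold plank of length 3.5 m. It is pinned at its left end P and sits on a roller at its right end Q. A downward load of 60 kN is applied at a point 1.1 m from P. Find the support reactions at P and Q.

P_x = 0, P_y = 41.14 kN, Q_y = 18.86 kN

ΣM about P: Q_y·3.5 − 60·1.1 = 0 → Q_y = 66/3.5 = 18.8571 ≈ 18.86 kN.
ΣF_y = 0: P_y + 18.8571 − 60 = 0 → P_y = 41.14 kN.
ΣF_x = 0: no horizontal applied forces, so P_x = 0.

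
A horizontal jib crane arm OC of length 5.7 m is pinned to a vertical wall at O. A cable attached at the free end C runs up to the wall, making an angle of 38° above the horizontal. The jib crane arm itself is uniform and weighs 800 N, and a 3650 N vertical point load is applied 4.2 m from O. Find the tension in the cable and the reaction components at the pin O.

T = 5018 N, O_x = 3954 N, O_y = 1361 N

ΣM about O: T·sin38°·5.7 − 800·2.85 − 3650·4.2 = 0 → T = 17610/(5.7·0.615661) = 5018.14 ≈ 5018 N.
ΣF_x = 0: O_x − T·cos38° = 0 → O_x = 5018.14 × 0.788011 = 3954 N.
ΣF_y = 0: O_y + T·sin38° − 800 − 3650 = 0 → O_y = 4450 − 5018.14 × 0.615661 = 1361 N.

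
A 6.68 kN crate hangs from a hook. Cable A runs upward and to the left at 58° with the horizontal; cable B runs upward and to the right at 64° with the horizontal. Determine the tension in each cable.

ΣF_x = 0: −T_A·cos58° + T_B·cos64° = 0 → T_B = 1.20884·T_A.
ΣF_y = 0: T_A·sin58° + T_B·sin64° = 6.68.
Substitute: T_A·(0.848048 + 1.20884·0.898794) = 6.68 → T_A = 3.45301 ≈ 3.453 kN.
Then T_B = 1.20884 × 3.45301 = 4.174 kN.

T_A = 3.453 kN, T_B = 4.174 kN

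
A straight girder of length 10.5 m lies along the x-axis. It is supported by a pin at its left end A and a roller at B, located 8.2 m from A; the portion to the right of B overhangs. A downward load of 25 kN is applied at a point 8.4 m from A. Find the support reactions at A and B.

Moments about A: B_y·8.2 − 25·8.4 = 0 → B_y = 210/8.2 = 25.6098 ≈ 25.61 kN.
ΣF_y = 0: A_y + 25.6098 − 25 = 0 → A_y = -0.6098 kN.
ΣF_x = 0: no horizontal applied forces, so A_x = 0.

A_x = 0, A_y = -0.6098 kN, B_y = 25.61 kN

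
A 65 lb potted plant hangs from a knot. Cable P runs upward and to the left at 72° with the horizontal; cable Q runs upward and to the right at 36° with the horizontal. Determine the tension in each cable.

T_P = 55.29 lb, T_Q = 21.12 lb

ΣF_x = 0: −T_P·cos72° + T_Q·cos36° = 0 → T_Q = 0.381966·T_P.
ΣF_y = 0: T_P·sin72° + T_Q·sin36° = 65.
Substitute: T_P·(0.951057 + 0.381966·0.587785) = 65 → T_P = 55.2923 ≈ 55.29 lb.
Then T_Q = 0.381966 × 55.2923 = 21.12 lb.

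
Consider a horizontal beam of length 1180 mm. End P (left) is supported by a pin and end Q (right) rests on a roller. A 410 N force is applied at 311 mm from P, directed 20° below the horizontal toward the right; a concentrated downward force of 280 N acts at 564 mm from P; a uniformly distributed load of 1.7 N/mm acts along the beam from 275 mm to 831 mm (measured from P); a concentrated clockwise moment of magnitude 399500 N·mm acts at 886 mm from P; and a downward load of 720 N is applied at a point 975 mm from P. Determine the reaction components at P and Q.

Resultant of the distributed load: 1.7 × 556 = 945.2 N at 553 mm from P.
Moments about P: Q_y·1180 − 410·sin20°·311 − 280·564 − (1.7·556)·553 − 399500 − 720·975 = 0 → Q_y = 1825730/1180 = 1547.23 ≈ 1547 N.
ΣF_y = 0: P_y + 1547.23 − 410·sin20° − 280 − 1.7·556 − 720 = 0 → P_y = 538.2 N.
ΣF_x = 0: P_x + 410·cos20° = 0 → P_x = -385.3 N.

P_x = -385.3 N, P_y = 538.2 N, Q_y = 1547 N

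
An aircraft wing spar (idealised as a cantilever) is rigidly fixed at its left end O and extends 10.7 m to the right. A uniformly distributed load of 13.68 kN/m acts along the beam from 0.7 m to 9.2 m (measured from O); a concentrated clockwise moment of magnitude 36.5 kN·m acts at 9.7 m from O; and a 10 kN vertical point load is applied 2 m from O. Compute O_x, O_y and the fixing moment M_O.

O_x = 0, O_y = 126.3 kN, M_O = 632.1 kN·m

Resultant of the distributed load: 13.68 × 8.5 = 116.28 kN at 4.95 m from O.
ΣF_x = 0: O_x = 0.
ΣF_y = 0: O_y − 13.68·8.5 − 10 = 0 → O_y = 126.3 kN.
ΣM about O: M_O − (13.68·8.5)·4.95 − 36.5 − 10·2 = 0 → M_O = 632.1 kN·m.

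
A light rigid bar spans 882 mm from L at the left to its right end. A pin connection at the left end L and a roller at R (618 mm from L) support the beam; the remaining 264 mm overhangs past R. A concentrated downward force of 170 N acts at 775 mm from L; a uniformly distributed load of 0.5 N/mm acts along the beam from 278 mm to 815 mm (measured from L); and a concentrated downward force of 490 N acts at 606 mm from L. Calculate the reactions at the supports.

Resultant of the distributed load: 0.5 × 537 = 268.5 N at 546.5 mm from L.
ΣM about L: R_y·618 − 170·775 − (0.5·537)·546.5 − 490·606 = 0 → R_y = 575425.25/618 = 931.109 ≈ 931.1 N.
ΣF_y = 0: L_y + 931.109 − 170 − 0.5·537 − 490 = 0 → L_y = -2.609 N.
ΣF_x = 0: no horizontal applied forces, so L_x = 0.

L_x = 0, L_y = -2.609 N, R_y = 931.1 N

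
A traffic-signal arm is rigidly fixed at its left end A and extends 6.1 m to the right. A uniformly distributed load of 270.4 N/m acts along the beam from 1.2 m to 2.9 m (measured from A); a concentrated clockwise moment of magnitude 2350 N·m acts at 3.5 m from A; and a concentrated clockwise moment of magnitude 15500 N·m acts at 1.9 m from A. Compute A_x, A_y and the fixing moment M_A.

A_x = 0, A_y = 459.7 N, M_A = 18790 N·m

Resultant of the distributed load: 270.4 × 1.7 = 459.68 N at 2.05 m from A.
ΣF_x = 0: A_x = 0.
ΣF_y = 0: A_y − 270.4·1.7 = 0 → A_y = 459.7 N.
ΣM about A: M_A − (270.4·1.7)·2.05 − 2350 − 15500 = 0 → M_A = 18790 N·m.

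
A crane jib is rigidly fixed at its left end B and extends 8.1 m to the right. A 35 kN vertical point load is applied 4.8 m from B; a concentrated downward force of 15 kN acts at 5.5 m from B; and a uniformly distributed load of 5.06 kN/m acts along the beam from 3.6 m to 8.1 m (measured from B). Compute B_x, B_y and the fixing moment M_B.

Resultant of the distributed load: 5.06 × 4.5 = 22.77 kN at 5.85 m from B.
ΣF_x = 0: B_x = 0.
ΣF_y = 0: B_y − 35 − 15 − 5.06·4.5 = 0 → B_y = 72.77 kN.
ΣM about B: M_B − 35·4.8 − 15·5.5 − (5.06·4.5)·5.85 = 0 → M_B = 383.7 kN·m.

B_x = 0, B_y = 72.77 kN, M_B = 383.7 kN·m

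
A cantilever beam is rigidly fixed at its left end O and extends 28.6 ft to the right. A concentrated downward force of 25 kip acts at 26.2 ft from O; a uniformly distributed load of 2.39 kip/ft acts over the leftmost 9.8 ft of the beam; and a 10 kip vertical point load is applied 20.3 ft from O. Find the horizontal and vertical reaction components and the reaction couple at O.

Resultant of the distributed load: 2.39 × 9.8 = 23.422 kip at 4.9 ft from O.
ΣF_x = 0: O_x = 0.
ΣF_y = 0: O_y − 25 − 2.39·9.8 − 10 = 0 → O_y = 58.42 kip.
ΣM about O: M_O − 25·26.2 − (2.39·9.8)·4.9 − 10·20.3 = 0 → M_O = 972.8 kip·ft.

O_x = 0, O_y = 58.42 kip, M_O = 972.8 kip·ft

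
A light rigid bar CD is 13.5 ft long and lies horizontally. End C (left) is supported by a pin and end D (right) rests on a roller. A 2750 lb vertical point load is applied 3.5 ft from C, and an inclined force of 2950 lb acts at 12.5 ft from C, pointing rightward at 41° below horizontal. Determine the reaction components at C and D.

Taking moments about C: D_y·13.5 − 2750·3.5 − 2950·sin41°·12.5 = 0 → D_y = 33817.2/13.5 = 2504.98 ≈ 2505 lb.
ΣF_y = 0: C_y + 2504.98 − 2750 − 2950·sin41° = 0 → C_y = 2180 lb.
ΣF_x = 0: C_x + 2950·cos41° = 0 → C_x = -2226 lb.

C_x = -2226 lb, C_y = 2180 lb, D_y = 2505 lb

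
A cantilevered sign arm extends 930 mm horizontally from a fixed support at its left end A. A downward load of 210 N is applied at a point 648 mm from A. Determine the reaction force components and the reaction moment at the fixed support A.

A_x = 0, A_y = 210.0 N, M_A = 136100 N·mm

ΣF_x = 0: A_x = 0.
ΣF_y = 0: A_y − 210 = 0 → A_y = 210.0 N.
ΣM about A: M_A − 210·648 = 0 → M_A = 136100 N·mm.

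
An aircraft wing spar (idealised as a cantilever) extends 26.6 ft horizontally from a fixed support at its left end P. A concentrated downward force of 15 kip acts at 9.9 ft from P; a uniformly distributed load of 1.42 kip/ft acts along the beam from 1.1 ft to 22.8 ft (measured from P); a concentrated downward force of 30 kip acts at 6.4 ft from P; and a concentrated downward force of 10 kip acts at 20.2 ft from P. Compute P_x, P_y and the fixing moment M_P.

P_x = 0, P_y = 85.81 kip, M_P = 910.7 kip·ft

Resultant of the distributed load: 1.42 × 21.7 = 30.814 kip at 11.95 ft from P.
ΣF_x = 0: P_x = 0.
ΣF_y = 0: P_y − 15 − 1.42·21.7 − 30 − 10 = 0 → P_y = 85.81 kip.
ΣM about P: M_P − 15·9.9 − (1.42·21.7)·11.95 − 30·6.4 − 10·20.2 = 0 → M_P = 910.7 kip·ft.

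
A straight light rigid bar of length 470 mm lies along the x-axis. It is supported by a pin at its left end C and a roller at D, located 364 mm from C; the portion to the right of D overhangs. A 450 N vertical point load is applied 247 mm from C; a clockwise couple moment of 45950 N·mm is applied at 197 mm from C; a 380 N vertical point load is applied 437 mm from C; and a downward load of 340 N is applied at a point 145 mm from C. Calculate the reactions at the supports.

Moments about C: D_y·364 − 450·247 − 45950 − 380·437 − 340·145 = 0 → D_y = 372460/364 = 1023.24 ≈ 1023 N.
ΣF_y = 0: C_y + 1023.24 − 450 − 380 − 340 = 0 → C_y = 146.8 N.
ΣF_x = 0: no horizontal applied forces, so C_x = 0.

C_x = 0, C_y = 146.8 N, D_y = 1023 N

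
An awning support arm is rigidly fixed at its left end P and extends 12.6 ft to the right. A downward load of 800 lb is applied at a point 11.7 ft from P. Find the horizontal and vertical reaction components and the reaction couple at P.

ΣF_x = 0: P_x = 0.
ΣF_y = 0: P_y − 800 = 0 → P_y = 800.0 lb.
ΣM about P: M_P − 800·11.7 = 0 → M_P = 9360 lb·ft.

P_x = 0, P_y = 800.0 lb, M_P = 9360 lb·ft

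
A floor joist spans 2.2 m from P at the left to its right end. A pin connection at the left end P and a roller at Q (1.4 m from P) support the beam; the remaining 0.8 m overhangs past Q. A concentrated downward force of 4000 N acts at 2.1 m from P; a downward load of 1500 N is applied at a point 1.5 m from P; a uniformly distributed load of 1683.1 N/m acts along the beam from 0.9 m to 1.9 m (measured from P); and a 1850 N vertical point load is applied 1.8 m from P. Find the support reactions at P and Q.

P_x = 0, P_y = -2636 N, Q_y = 11670 N

Resultant of the distributed load: 1683.1 × 1 = 1683.1 N at 1.4 m from P.
ΣM about P: Q_y·1.4 − 4000·2.1 − 1500·1.5 − (1683.1·1)·1.4 − 1850·1.8 = 0 → Q_y = 16336.34/1.4 = 11668.8 ≈ 11670 N.
ΣF_y = 0: P_y + 11668.8 − 4000 − 1500 − 1683.1·1 − 1850 = 0 → P_y = -2636 N.
ΣF_x = 0: no horizontal applied forces, so P_x = 0.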